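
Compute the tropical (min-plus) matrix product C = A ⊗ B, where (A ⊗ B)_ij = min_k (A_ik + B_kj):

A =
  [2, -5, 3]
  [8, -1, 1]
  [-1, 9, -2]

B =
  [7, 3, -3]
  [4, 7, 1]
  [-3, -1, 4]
A ⊗ B =
  [-1, 2, -4]
  [-2, 0, 0]
  [-5, -3, -4]

Apply the min-plus product entry-by-entry:
  C[0][0] = min over k of (A[0][0] + B[0][0] = 2 + 7 = 9, A[0][1] + B[1][0] = -5 + 4 = -1, A[0][2] + B[2][0] = 3 + -3 = 0) = -1 (attained at k = 1)
  C[0][1] = min over k of (A[0][0] + B[0][1] = 2 + 3 = 5, A[0][1] + B[1][1] = -5 + 7 = 2, A[0][2] + B[2][1] = 3 + -1 = 2) = 2 (attained at k = 1)
  C[0][2] = min over k of (A[0][0] + B[0][2] = 2 + -3 = -1, A[0][1] + B[1][2] = -5 + 1 = -4, A[0][2] + B[2][2] = 3 + 4 = 7) = -4 (attained at k = 1)
  C[1][0] = min over k of (A[1][0] + B[0][0] = 8 + 7 = 15, A[1][1] + B[1][0] = -1 + 4 = 3, A[1][2] + B[2][0] = 1 + -3 = -2) = -2 (attained at k = 2)
  C[1][1] = min over k of (A[1][0] + B[0][1] = 8 + 3 = 11, A[1][1] + B[1][1] = -1 + 7 = 6, A[1][2] + B[2][1] = 1 + -1 = 0) = 0 (attained at k = 2)
  C[1][2] = min over k of (A[1][0] + B[0][2] = 8 + -3 = 5, A[1][1] + B[1][2] = -1 + 1 = 0, A[1][2] + B[2][2] = 1 + 4 = 5) = 0 (attained at k = 1)
  C[2][0] = min over k of (A[2][0] + B[0][0] = -1 + 7 = 6, A[2][1] + B[1][0] = 9 + 4 = 13, A[2][2] + B[2][0] = -2 + -3 = -5) = -5 (attained at k = 2)
  C[2][1] = min over k of (A[2][0] + B[0][1] = -1 + 3 = 2, A[2][1] + B[1][1] = 9 + 7 = 16, A[2][2] + B[2][1] = -2 + -1 = -3) = -3 (attained at k = 2)
  C[2][2] = min over k of (A[2][0] + B[0][2] = -1 + -3 = -4, A[2][1] + B[1][2] = 9 + 1 = 10, A[2][2] + B[2][2] = -2 + 4 = 2) = -4 (attained at k = 0)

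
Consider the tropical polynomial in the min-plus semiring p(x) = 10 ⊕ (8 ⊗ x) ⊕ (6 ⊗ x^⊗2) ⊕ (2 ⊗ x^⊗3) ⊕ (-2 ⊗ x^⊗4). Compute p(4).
p(4) = 10

A tropical monomial a ⊗ x^⊗i evaluates to a + i · x. Evaluating each term at x = 4:
  Term 0 contributes 10 + 0 · 4 = 10
  Term 1 contributes 8 + 1 · 4 = 12
  Term 2 contributes 6 + 2 · 4 = 14
  Term 3 contributes 2 + 3 · 4 = 14
  Term 4 contributes -2 + 4 · 4 = 14
p(4) = ⊕ of these = min[10, 12, 14, 14, 14] = 10.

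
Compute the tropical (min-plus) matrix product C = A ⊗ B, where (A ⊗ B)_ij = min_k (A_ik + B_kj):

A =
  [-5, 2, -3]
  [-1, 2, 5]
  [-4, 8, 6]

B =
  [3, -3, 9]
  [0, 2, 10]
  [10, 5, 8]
A ⊗ B =
  [-2, -8, 4]
  [2, -4, 8]
  [-1, -7, 5]

Apply the min-plus product entry-by-entry:
  C[0][0] = min over k of (A[0][0] + B[0][0] = -5 + 3 = -2, A[0][1] + B[1][0] = 2 + 0 = 2, A[0][2] + B[2][0] = -3 + 10 = 7) = -2 (attained at k = 0)
  C[0][1] = min over k of (A[0][0] + B[0][1] = -5 + -3 = -8, A[0][1] + B[1][1] = 2 + 2 = 4, A[0][2] + B[2][1] = -3 + 5 = 2) = -8 (attained at k = 0)
  C[0][2] = min over k of (A[0][0] + B[0][2] = -5 + 9 = 4, A[0][1] + B[1][2] = 2 + 10 = 12, A[0][2] + B[2][2] = -3 + 8 = 5) = 4 (attained at k = 0)
  C[1][0] = min over k of (A[1][0] + B[0][0] = -1 + 3 = 2, A[1][1] + B[1][0] = 2 + 0 = 2, A[1][2] + B[2][0] = 5 + 10 = 15) = 2 (attained at k = 0)
  C[1][1] = min over k of (A[1][0] + B[0][1] = -1 + -3 = -4, A[1][1] + B[1][1] = 2 + 2 = 4, A[1][2] + B[2][1] = 5 + 5 = 10) = -4 (attained at k = 0)
  C[1][2] = min over k of (A[1][0] + B[0][2] = -1 + 9 = 8, A[1][1] + B[1][2] = 2 + 10 = 12, A[1][2] + B[2][2] = 5 + 8 = 13) = 8 (attained at k = 0)
  C[2][0] = min over k of (A[2][0] + B[0][0] = -4 + 3 = -1, A[2][1] + B[1][0] = 8 + 0 = 8, A[2][2] + B[2][0] = 6 + 10 = 16) = -1 (attained at k = 0)
  C[2][1] = min over k of (A[2][0] + B[0][1] = -4 + -3 = -7, A[2][1] + B[1][1] = 8 + 2 = 10, A[2][2] + B[2][1] = 6 + 5 = 11) = -7 (attained at k = 0)
  C[2][2] = min over k of (A[2][0] + B[0][2] = -4 + 9 = 5, A[2][1] + B[1][2] = 8 + 10 = 18, A[2][2] + B[2][2] = 6 + 8 = 14) = 5 (attained at k = 0)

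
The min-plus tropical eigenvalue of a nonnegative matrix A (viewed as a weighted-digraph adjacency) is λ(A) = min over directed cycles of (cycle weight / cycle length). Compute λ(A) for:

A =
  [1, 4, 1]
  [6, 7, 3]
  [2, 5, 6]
λ(A) = 1

Enumerate directed cycles and compute their means (weight / length). Sample:
  cycle 0 → 0: weight = 1, length = 1, mean = 1/1 ≈ 1.000
  cycle 1 → 1: weight = 7, length = 1, mean = 7/1 ≈ 7.000
  cycle 2 → 2: weight = 6, length = 1, mean = 6/1 ≈ 6.000
  cycle 0 → 1 → 0: weight = 10, length = 2, mean = 10/2 ≈ 5.000
  cycle 0 → 2 → 0: weight = 3, length = 2, mean = 3/2 ≈ 1.500
  cycle 1 → 0 → 1: weight = 10, length = 2, mean = 10/2 ≈ 5.000
Minimum mean = 1.000, attained e.g. along the cycle 0 → 0 with weight 1 and length 1. So λ(A) = 1/1 = 1.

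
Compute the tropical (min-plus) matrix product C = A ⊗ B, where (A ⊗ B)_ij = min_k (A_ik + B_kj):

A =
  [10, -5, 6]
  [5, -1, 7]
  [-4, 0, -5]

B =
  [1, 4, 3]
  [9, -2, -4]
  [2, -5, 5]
A ⊗ B =
  [4, -7, -9]
  [6, -3, -5]
  [-3, -10, -4]

Apply the min-plus product entry-by-entry:
  C[0][0] = min over k of (A[0][0] + B[0][0] = 10 + 1 = 11, A[0][1] + B[1][0] = -5 + 9 = 4, A[0][2] + B[2][0] = 6 + 2 = 8) = 4 (attained at k = 1)
  C[0][1] = min over k of (A[0][0] + B[0][1] = 10 + 4 = 14, A[0][1] + B[1][1] = -5 + -2 = -7, A[0][2] + B[2][1] = 6 + -5 = 1) = -7 (attained at k = 1)
  C[0][2] = min over k of (A[0][0] + B[0][2] = 10 + 3 = 13, A[0][1] + B[1][2] = -5 + -4 = -9, A[0][2] + B[2][2] = 6 + 5 = 11) = -9 (attained at k = 1)
  C[1][0] = min over k of (A[1][0] + B[0][0] = 5 + 1 = 6, A[1][1] + B[1][0] = -1 + 9 = 8, A[1][2] + B[2][0] = 7 + 2 = 9) = 6 (attained at k = 0)
  C[1][1] = min over k of (A[1][0] + B[0][1] = 5 + 4 = 9, A[1][1] + B[1][1] = -1 + -2 = -3, A[1][2] + B[2][1] = 7 + -5 = 2) = -3 (attained at k = 1)
  C[1][2] = min over k of (A[1][0] + B[0][2] = 5 + 3 = 8, A[1][1] + B[1][2] = -1 + -4 = -5, A[1][2] + B[2][2] = 7 + 5 = 12) = -5 (attained at k = 1)
  C[2][0] = min over k of (A[2][0] + B[0][0] = -4 + 1 = -3, A[2][1] + B[1][0] = 0 + 9 = 9, A[2][2] + B[2][0] = -5 + 2 = -3) = -3 (attained at k = 0)
  C[2][1] = min over k of (A[2][0] + B[0][1] = -4 + 4 = 0, A[2][1] + B[1][1] = 0 + -2 = -2, A[2][2] + B[2][1] = -5 + -5 = -10) = -10 (attained at k = 2)
  C[2][2] = min over k of (A[2][0] + B[0][2] = -4 + 3 = -1, A[2][1] + B[1][2] = 0 + -4 = -4, A[2][2] + B[2][2] = -5 + 5 = 0) = -4 (attained at k = 1)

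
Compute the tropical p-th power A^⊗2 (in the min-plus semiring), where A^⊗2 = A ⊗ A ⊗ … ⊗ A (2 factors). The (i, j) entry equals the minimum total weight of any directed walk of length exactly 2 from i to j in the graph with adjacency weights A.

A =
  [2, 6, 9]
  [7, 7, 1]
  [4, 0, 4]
A^⊗2 =
  [4, 8, 7]
  [5, 1, 5]
  [6, 4, 1]

Each entry (A^⊗2)_ij equals the minimum over all length-2 walks i = v_0 → v_1 → … → v_2 = j of Σ_t A[v_t][v_{t+1}]. For example, for (i, j) = (0, 2) we minimise over 3 possible intermediate vertex sequences; the minimum is 7, attained along the walk 0 → 1 → 2.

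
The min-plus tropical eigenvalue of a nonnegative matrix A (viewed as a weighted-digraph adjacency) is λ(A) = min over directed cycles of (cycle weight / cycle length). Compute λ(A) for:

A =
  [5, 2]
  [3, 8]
λ(A) = 5/2

Enumerate directed cycles and compute their means (weight / length). Sample:
  cycle 0 → 0: weight = 5, length = 1, mean = 5/1 ≈ 5.000
  cycle 1 → 1: weight = 8, length = 1, mean = 8/1 ≈ 8.000
  cycle 0 → 1 → 0: weight = 5, length = 2, mean = 5/2 ≈ 2.500
  cycle 1 → 0 → 1: weight = 5, length = 2, mean = 5/2 ≈ 2.500
Minimum mean = 2.500, attained e.g. along the cycle 0 → 1 → 0 with weight 5 and length 2. So λ(A) = 5/2 = 5/2.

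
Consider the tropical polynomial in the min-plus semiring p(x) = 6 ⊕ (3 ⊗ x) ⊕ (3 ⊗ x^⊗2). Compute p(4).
p(4) = 6

A tropical monomial a ⊗ x^⊗i evaluates to a + i · x. Evaluating each term at x = 4:
  Term 0 contributes 6 + 0 · 4 = 6
  Term 1 contributes 3 + 1 · 4 = 7
  Term 2 contributes 3 + 2 · 4 = 11
p(4) = ⊕ of these = min[6, 7, 11] = 6.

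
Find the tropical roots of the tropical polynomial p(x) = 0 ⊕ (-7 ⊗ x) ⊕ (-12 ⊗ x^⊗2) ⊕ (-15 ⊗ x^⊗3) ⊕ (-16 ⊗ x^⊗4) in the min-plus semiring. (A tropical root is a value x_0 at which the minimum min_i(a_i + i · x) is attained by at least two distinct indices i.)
Roots: {1, 3, 5, 7}

Each tropical root is a break point of the lower envelope of the lines y = a_i + i · x (there are 5 lines, with slopes 0, 1, ..., 4). Only the lines that attain the minimum somewhere contribute to roots; other lines are dominated. Here the surviving (envelope) indices are i = 4, i = 3, i = 2, i = 1, i = 0.
Intersections between consecutive envelope lines give the roots: for adjacent envelope indices i < j the intersection is x = (a_i − a_j) / (j − i). Reading off the sorted break points: {1, 3, 5, 7}.
Verification: at each break x_0, at least two indices attain the minimum of min_i(a_i + i · x_0).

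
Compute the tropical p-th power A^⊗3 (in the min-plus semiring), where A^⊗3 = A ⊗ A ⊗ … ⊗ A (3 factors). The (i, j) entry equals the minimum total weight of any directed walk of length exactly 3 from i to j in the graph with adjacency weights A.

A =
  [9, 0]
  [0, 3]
A^⊗3 =
  [3, 0]
  [0, 3]

Each entry (A^⊗3)_ij equals the minimum over all length-3 walks i = v_0 → v_1 → … → v_3 = j of Σ_t A[v_t][v_{t+1}]. For example, for (i, j) = (0, 1) we minimise over 4 possible intermediate vertex sequences; the minimum is 0, attained along the walk 0 → 1 → 0 → 1.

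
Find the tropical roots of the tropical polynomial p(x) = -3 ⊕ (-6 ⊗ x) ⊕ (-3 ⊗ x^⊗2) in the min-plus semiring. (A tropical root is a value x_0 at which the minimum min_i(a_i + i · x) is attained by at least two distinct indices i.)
Roots: {-3, 3}

Each tropical root is a break point of the lower envelope of the lines y = a_i + i · x (there are 3 lines, with slopes 0, 1, ..., 2). Only the lines that attain the minimum somewhere contribute to roots; other lines are dominated. Here the surviving (envelope) indices are i = 2, i = 1, i = 0.
Intersections between consecutive envelope lines give the roots: for adjacent envelope indices i < j the intersection is x = (a_i − a_j) / (j − i). Reading off the sorted break points: {-3, 3}.
Verification: at each break x_0, at least two indices attain the minimum of min_i(a_i + i · x_0).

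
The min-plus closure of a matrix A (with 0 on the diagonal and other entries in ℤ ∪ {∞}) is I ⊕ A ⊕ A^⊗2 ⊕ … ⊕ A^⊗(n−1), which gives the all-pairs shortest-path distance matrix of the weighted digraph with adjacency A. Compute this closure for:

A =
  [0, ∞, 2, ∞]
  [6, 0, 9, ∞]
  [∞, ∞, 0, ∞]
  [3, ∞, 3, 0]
Closure =
  [0, ∞, 2, ∞]
  [6, 0, 8, ∞]
  [∞, ∞, 0, ∞]
  [3, ∞, 3, 0]

This is the Floyd-Warshall all-pairs shortest-path computation. For each intermediate vertex k = 0, 1, …, 3, update dist[i][j] ← min(dist[i][j], dist[i][k] + dist[k][j]). The final matrix gives, for each (i, j), the minimum total weight of any directed path from i to j (possibly empty when i = j).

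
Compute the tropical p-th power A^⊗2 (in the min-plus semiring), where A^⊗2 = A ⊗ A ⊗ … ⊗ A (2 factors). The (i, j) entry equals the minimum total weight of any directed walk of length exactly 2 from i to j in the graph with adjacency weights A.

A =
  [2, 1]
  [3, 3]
A^⊗2 =
  [4, 3]
  [5, 4]

Each entry (A^⊗2)_ij equals the minimum over all length-2 walks i = v_0 → v_1 → … → v_2 = j of Σ_t A[v_t][v_{t+1}]. For example, for (i, j) = (0, 1) we minimise over 2 possible intermediate vertex sequences; the minimum is 3, attained along the walk 0 → 0 → 1.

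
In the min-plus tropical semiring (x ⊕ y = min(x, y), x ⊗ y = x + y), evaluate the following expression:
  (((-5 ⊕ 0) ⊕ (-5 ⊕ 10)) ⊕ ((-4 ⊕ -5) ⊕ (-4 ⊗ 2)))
(((-5 ⊕ 0) ⊕ (-5 ⊕ 10)) ⊕ ((-4 ⊕ -5) ⊕ (-4 ⊗ 2))) = -5

Expand innermost to outermost. Recall ⊕ takes the minimum of its arguments and ⊗ takes their sum. Working out the expression (((-5 ⊕ 0) ⊕ (-5 ⊕ 10)) ⊕ ((-4 ⊕ -5) ⊕ (-4 ⊗ 2))) gives -5.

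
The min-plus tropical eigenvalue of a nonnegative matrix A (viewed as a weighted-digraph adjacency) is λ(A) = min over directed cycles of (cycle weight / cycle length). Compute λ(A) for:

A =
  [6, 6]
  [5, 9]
λ(A) = 11/2

Enumerate directed cycles and compute their means (weight / length). Sample:
  cycle 0 → 0: weight = 6, length = 1, mean = 6/1 ≈ 6.000
  cycle 1 → 1: weight = 9, length = 1, mean = 9/1 ≈ 9.000
  cycle 0 → 1 → 0: weight = 11, length = 2, mean = 11/2 ≈ 5.500
  cycle 1 → 0 → 1: weight = 11, length = 2, mean = 11/2 ≈ 5.500
Minimum mean = 5.500, attained e.g. along the cycle 0 → 1 → 0 with weight 11 and length 2. So λ(A) = 11/2 = 11/2.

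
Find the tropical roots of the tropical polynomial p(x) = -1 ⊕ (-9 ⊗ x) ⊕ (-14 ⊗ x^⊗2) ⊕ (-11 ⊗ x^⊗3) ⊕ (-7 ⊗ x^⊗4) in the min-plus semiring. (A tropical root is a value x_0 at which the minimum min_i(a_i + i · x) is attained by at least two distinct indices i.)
Roots: {-4, -3, 5, 8}

Each tropical root is a break point of the lower envelope of the lines y = a_i + i · x (there are 5 lines, with slopes 0, 1, ..., 4). Only the lines that attain the minimum somewhere contribute to roots; other lines are dominated. Here the surviving (envelope) indices are i = 4, i = 3, i = 2, i = 1, i = 0.
Intersections between consecutive envelope lines give the roots: for adjacent envelope indices i < j the intersection is x = (a_i − a_j) / (j − i). Reading off the sorted break points: {-4, -3, 5, 8}.
Verification: at each break x_0, at least two indices attain the minimum of min_i(a_i + i · x_0).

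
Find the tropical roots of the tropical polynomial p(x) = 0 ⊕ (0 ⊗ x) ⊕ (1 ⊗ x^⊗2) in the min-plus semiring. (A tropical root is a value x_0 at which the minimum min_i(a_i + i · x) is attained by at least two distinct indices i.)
Roots: {-1, 0}

Each tropical root is a break point of the lower envelope of the lines y = a_i + i · x (there are 3 lines, with slopes 0, 1, ..., 2). Only the lines that attain the minimum somewhere contribute to roots; other lines are dominated. Here the surviving (envelope) indices are i = 2, i = 1, i = 0.
Intersections between consecutive envelope lines give the roots: for adjacent envelope indices i < j the intersection is x = (a_i − a_j) / (j − i). Reading off the sorted break points: {-1, 0}.
Verification: at each break x_0, at least two indices attain the minimum of min_i(a_i + i · x_0).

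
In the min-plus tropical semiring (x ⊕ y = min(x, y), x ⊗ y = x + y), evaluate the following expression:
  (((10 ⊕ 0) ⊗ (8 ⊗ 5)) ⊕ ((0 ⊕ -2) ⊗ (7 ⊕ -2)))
(((10 ⊕ 0) ⊗ (8 ⊗ 5)) ⊕ ((0 ⊕ -2) ⊗ (7 ⊕ -2))) = -4

Expand innermost to outermost. Recall ⊕ takes the minimum of its arguments and ⊗ takes their sum. Working out the expression (((10 ⊕ 0) ⊗ (8 ⊗ 5)) ⊕ ((0 ⊕ -2) ⊗ (7 ⊕ -2))) gives -4.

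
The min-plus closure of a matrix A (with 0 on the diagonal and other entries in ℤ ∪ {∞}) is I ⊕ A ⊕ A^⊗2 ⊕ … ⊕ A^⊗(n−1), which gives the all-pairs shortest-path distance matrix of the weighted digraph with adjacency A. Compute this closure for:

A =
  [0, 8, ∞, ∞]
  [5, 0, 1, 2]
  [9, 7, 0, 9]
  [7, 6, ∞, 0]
Closure =
  [0, 8, 9, 10]
  [5, 0, 1, 2]
  [9, 7, 0, 9]
  [7, 6, 7, 0]

This is the Floyd-Warshall all-pairs shortest-path computation. For each intermediate vertex k = 0, 1, …, 3, update dist[i][j] ← min(dist[i][j], dist[i][k] + dist[k][j]). The final matrix gives, for each (i, j), the minimum total weight of any directed path from i to j (possibly empty when i = j).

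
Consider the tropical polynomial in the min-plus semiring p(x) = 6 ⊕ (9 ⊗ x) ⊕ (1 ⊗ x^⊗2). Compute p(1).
p(1) = 3

A tropical monomial a ⊗ x^⊗i evaluates to a + i · x. Evaluating each term at x = 1:
  Term 0 contributes 6 + 0 · 1 = 6
  Term 1 contributes 9 + 1 · 1 = 10
  Term 2 contributes 1 + 2 · 1 = 3
p(1) = ⊕ of these = min[6, 10, 3] = 3.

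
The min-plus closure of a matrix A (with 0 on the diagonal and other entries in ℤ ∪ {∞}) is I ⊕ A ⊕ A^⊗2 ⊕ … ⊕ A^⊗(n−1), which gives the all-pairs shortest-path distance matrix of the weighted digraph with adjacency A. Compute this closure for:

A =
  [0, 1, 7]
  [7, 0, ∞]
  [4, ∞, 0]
Closure =
  [0, 1, 7]
  [7, 0, 14]
  [4, 5, 0]

This is the Floyd-Warshall all-pairs shortest-path computation. For each intermediate vertex k = 0, 1, …, 2, update dist[i][j] ← min(dist[i][j], dist[i][k] + dist[k][j]). The final matrix gives, for each (i, j), the minimum total weight of any directed path from i to j (possibly empty when i = j).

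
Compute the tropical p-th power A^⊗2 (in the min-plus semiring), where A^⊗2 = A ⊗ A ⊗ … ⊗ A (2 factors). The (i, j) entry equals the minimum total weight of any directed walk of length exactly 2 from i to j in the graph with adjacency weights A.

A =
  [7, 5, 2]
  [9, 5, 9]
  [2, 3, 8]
A^⊗2 =
  [4, 5, 9]
  [11, 10, 11]
  [9, 7, 4]

Each entry (A^⊗2)_ij equals the minimum over all length-2 walks i = v_0 → v_1 → … → v_2 = j of Σ_t A[v_t][v_{t+1}]. For example, for (i, j) = (0, 2) we minimise over 3 possible intermediate vertex sequences; the minimum is 9, attained along the walk 0 → 0 → 2.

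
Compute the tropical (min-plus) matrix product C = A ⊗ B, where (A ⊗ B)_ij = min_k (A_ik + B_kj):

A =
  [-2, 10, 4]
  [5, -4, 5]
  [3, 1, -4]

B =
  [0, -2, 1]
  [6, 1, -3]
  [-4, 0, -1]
A ⊗ B =
  [-2, -4, -1]
  [1, -3, -7]
  [-8, -4, -5]

Apply the min-plus product entry-by-entry:
  C[0][0] = min over k of (A[0][0] + B[0][0] = -2 + 0 = -2, A[0][1] + B[1][0] = 10 + 6 = 16, A[0][2] + B[2][0] = 4 + -4 = 0) = -2 (attained at k = 0)
  C[0][1] = min over k of (A[0][0] + B[0][1] = -2 + -2 = -4, A[0][1] + B[1][1] = 10 + 1 = 11, A[0][2] + B[2][1] = 4 + 0 = 4) = -4 (attained at k = 0)
  C[0][2] = min over k of (A[0][0] + B[0][2] = -2 + 1 = -1, A[0][1] + B[1][2] = 10 + -3 = 7, A[0][2] + B[2][2] = 4 + -1 = 3) = -1 (attained at k = 0)
  C[1][0] = min over k of (A[1][0] + B[0][0] = 5 + 0 = 5, A[1][1] + B[1][0] = -4 + 6 = 2, A[1][2] + B[2][0] = 5 + -4 = 1) = 1 (attained at k = 2)
  C[1][1] = min over k of (A[1][0] + B[0][1] = 5 + -2 = 3, A[1][1] + B[1][1] = -4 + 1 = -3, A[1][2] + B[2][1] = 5 + 0 = 5) = -3 (attained at k = 1)
  C[1][2] = min over k of (A[1][0] + B[0][2] = 5 + 1 = 6, A[1][1] + B[1][2] = -4 + -3 = -7, A[1][2] + B[2][2] = 5 + -1 = 4) = -7 (attained at k = 1)
  C[2][0] = min over k of (A[2][0] + B[0][0] = 3 + 0 = 3, A[2][1] + B[1][0] = 1 + 6 = 7, A[2][2] + B[2][0] = -4 + -4 = -8) = -8 (attained at k = 2)
  C[2][1] = min over k of (A[2][0] + B[0][1] = 3 + -2 = 1, A[2][1] + B[1][1] = 1 + 1 = 2, A[2][2] + B[2][1] = -4 + 0 = -4) = -4 (attained at k = 2)
  C[2][2] = min over k of (A[2][0] + B[0][2] = 3 + 1 = 4, A[2][1] + B[1][2] = 1 + -3 = -2, A[2][2] + B[2][2] = -4 + -1 = -5) = -5 (attained at k = 2)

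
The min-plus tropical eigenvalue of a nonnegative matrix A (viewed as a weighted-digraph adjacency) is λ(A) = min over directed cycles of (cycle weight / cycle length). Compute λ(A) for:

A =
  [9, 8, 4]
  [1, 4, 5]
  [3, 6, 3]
λ(A) = 3

Enumerate directed cycles and compute their means (weight / length). Sample:
  cycle 0 → 0: weight = 9, length = 1, mean = 9/1 ≈ 9.000
  cycle 1 → 1: weight = 4, length = 1, mean = 4/1 ≈ 4.000
  cycle 2 → 2: weight = 3, length = 1, mean = 3/1 ≈ 3.000
  cycle 0 → 1 → 0: weight = 9, length = 2, mean = 9/2 ≈ 4.500
  cycle 0 → 2 → 0: weight = 7, length = 2, mean = 7/2 ≈ 3.500
  cycle 1 → 0 → 1: weight = 9, length = 2, mean = 9/2 ≈ 4.500
Minimum mean = 3.000, attained e.g. along the cycle 2 → 2 with weight 3 and length 1. So λ(A) = 3/1 = 3.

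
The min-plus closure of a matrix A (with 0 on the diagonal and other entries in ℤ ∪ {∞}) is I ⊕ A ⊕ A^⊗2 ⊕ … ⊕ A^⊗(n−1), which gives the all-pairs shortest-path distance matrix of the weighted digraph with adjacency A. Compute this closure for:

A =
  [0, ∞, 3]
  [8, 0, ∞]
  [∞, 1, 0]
Closure =
  [0, 4, 3]
  [8, 0, 11]
  [9, 1, 0]

This is the Floyd-Warshall all-pairs shortest-path computation. For each intermediate vertex k = 0, 1, …, 2, update dist[i][j] ← min(dist[i][j], dist[i][k] + dist[k][j]). The final matrix gives, for each (i, j), the minimum total weight of any directed path from i to j (possibly empty when i = j).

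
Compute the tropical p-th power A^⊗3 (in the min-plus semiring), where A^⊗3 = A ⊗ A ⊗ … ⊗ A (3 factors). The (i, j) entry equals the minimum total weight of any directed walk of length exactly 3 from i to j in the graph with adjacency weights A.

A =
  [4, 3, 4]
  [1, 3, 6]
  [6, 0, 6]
A^⊗3 =
  [5, 7, 8]
  [5, 5, 8]
  [4, 4, 5]

Each entry (A^⊗3)_ij equals the minimum over all length-3 walks i = v_0 → v_1 → … → v_3 = j of Σ_t A[v_t][v_{t+1}]. For example, for (i, j) = (0, 2) we minimise over 9 possible intermediate vertex sequences; the minimum is 8, attained along the walk 0 → 1 → 0 → 2.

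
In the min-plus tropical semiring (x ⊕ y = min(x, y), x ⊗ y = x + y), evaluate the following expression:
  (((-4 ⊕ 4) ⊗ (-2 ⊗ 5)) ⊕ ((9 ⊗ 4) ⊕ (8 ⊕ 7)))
(((-4 ⊕ 4) ⊗ (-2 ⊗ 5)) ⊕ ((9 ⊗ 4) ⊕ (8 ⊕ 7))) = -1

Expand innermost to outermost. Recall ⊕ takes the minimum of its arguments and ⊗ takes their sum. Working out the expression (((-4 ⊕ 4) ⊗ (-2 ⊗ 5)) ⊕ ((9 ⊗ 4) ⊕ (8 ⊕ 7))) gives -1.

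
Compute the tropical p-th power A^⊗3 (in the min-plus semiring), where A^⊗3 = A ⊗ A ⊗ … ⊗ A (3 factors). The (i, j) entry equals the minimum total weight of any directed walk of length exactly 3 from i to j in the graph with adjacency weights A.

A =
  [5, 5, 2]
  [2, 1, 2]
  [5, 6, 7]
A^⊗3 =
  [8, 7, 8]
  [4, 3, 4]
  [9, 8, 9]

Each entry (A^⊗3)_ij equals the minimum over all length-3 walks i = v_0 → v_1 → … → v_3 = j of Σ_t A[v_t][v_{t+1}]. For example, for (i, j) = (0, 2) we minimise over 9 possible intermediate vertex sequences; the minimum is 8, attained along the walk 0 → 1 → 1 → 2.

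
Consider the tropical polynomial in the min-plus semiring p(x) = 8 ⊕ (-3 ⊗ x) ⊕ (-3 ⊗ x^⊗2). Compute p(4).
p(4) = 1

A tropical monomial a ⊗ x^⊗i evaluates to a + i · x. Evaluating each term at x = 4:
  Term 0 contributes 8 + 0 · 4 = 8
  Term 1 contributes -3 + 1 · 4 = 1
  Term 2 contributes -3 + 2 · 4 = 5
p(4) = ⊕ of these = min[8, 1, 5] = 1.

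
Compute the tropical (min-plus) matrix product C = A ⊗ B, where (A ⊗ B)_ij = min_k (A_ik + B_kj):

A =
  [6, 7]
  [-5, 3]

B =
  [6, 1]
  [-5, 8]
A ⊗ B =
  [2, 7]
  [-2, -4]

Apply the min-plus product entry-by-entry:
  C[0][0] = min over k of (A[0][0] + B[0][0] = 6 + 6 = 12, A[0][1] + B[1][0] = 7 + -5 = 2) = 2 (attained at k = 1)
  C[0][1] = min over k of (A[0][0] + B[0][1] = 6 + 1 = 7, A[0][1] + B[1][1] = 7 + 8 = 15) = 7 (attained at k = 0)
  C[1][0] = min over k of (A[1][0] + B[0][0] = -5 + 6 = 1, A[1][1] + B[1][0] = 3 + -5 = -2) = -2 (attained at k = 1)
  C[1][1] = min over k of (A[1][0] + B[0][1] = -5 + 1 = -4, A[1][1] + B[1][1] = 3 + 8 = 11) = -4 (attained at k = 0)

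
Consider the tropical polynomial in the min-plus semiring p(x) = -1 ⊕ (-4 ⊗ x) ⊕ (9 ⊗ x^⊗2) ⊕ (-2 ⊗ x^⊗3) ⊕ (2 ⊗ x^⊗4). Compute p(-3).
p(-3) = -11

A tropical monomial a ⊗ x^⊗i evaluates to a + i · x. Evaluating each term at x = -3:
  Term 0 contributes -1 + 0 · -3 = -1
  Term 1 contributes -4 + 1 · -3 = -7
  Term 2 contributes 9 + 2 · -3 = 3
  Term 3 contributes -2 + 3 · -3 = -11
  Term 4 contributes 2 + 4 · -3 = -10
p(-3) = ⊕ of these = min[-1, -7, 3, -11, -10] = -11.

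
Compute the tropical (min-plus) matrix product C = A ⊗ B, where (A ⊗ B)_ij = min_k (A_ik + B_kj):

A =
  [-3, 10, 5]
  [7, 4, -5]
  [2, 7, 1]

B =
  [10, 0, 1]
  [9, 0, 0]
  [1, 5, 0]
A ⊗ B =
  [6, -3, -2]
  [-4, 0, -5]
  [2, 2, 1]

Apply the min-plus product entry-by-entry:
  C[0][0] = min over k of (A[0][0] + B[0][0] = -3 + 10 = 7, A[0][1] + B[1][0] = 10 + 9 = 19, A[0][2] + B[2][0] = 5 + 1 = 6) = 6 (attained at k = 2)
  C[0][1] = min over k of (A[0][0] + B[0][1] = -3 + 0 = -3, A[0][1] + B[1][1] = 10 + 0 = 10, A[0][2] + B[2][1] = 5 + 5 = 10) = -3 (attained at k = 0)
  C[0][2] = min over k of (A[0][0] + B[0][2] = -3 + 1 = -2, A[0][1] + B[1][2] = 10 + 0 = 10, A[0][2] + B[2][2] = 5 + 0 = 5) = -2 (attained at k = 0)
  C[1][0] = min over k of (A[1][0] + B[0][0] = 7 + 10 = 17, A[1][1] + B[1][0] = 4 + 9 = 13, A[1][2] + B[2][0] = -5 + 1 = -4) = -4 (attained at k = 2)
  C[1][1] = min over k of (A[1][0] + B[0][1] = 7 + 0 = 7, A[1][1] + B[1][1] = 4 + 0 = 4, A[1][2] + B[2][1] = -5 + 5 = 0) = 0 (attained at k = 2)
  C[1][2] = min over k of (A[1][0] + B[0][2] = 7 + 1 = 8, A[1][1] + B[1][2] = 4 + 0 = 4, A[1][2] + B[2][2] = -5 + 0 = -5) = -5 (attained at k = 2)
  C[2][0] = min over k of (A[2][0] + B[0][0] = 2 + 10 = 12, A[2][1] + B[1][0] = 7 + 9 = 16, A[2][2] + B[2][0] = 1 + 1 = 2) = 2 (attained at k = 2)
  C[2][1] = min over k of (A[2][0] + B[0][1] = 2 + 0 = 2, A[2][1] + B[1][1] = 7 + 0 = 7, A[2][2] + B[2][1] = 1 + 5 = 6) = 2 (attained at k = 0)
  C[2][2] = min over k of (A[2][0] + B[0][2] = 2 + 1 = 3, A[2][1] + B[1][2] = 7 + 0 = 7, A[2][2] + B[2][2] = 1 + 0 = 1) = 1 (attained at k = 2)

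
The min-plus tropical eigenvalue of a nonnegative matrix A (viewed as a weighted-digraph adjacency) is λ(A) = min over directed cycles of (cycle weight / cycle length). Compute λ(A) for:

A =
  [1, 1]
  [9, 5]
λ(A) = 1

Enumerate directed cycles and compute their means (weight / length). Sample:
  cycle 0 → 0: weight = 1, length = 1, mean = 1/1 ≈ 1.000
  cycle 1 → 1: weight = 5, length = 1, mean = 5/1 ≈ 5.000
  cycle 0 → 1 → 0: weight = 10, length = 2, mean = 10/2 ≈ 5.000
  cycle 1 → 0 → 1: weight = 10, length = 2, mean = 10/2 ≈ 5.000
Minimum mean = 1.000, attained e.g. along the cycle 0 → 0 with weight 1 and length 1. So λ(A) = 1/1 = 1.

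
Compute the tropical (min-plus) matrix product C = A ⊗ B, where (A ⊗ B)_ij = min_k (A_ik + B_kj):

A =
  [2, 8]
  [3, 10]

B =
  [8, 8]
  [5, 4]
A ⊗ B =
  [10, 10]
  [11, 11]

Apply the min-plus product entry-by-entry:
  C[0][0] = min over k of (A[0][0] + B[0][0] = 2 + 8 = 10, A[0][1] + B[1][0] = 8 + 5 = 13) = 10 (attained at k = 0)
  C[0][1] = min over k of (A[0][0] + B[0][1] = 2 + 8 = 10, A[0][1] + B[1][1] = 8 + 4 = 12) = 10 (attained at k = 0)
  C[1][0] = min over k of (A[1][0] + B[0][0] = 3 + 8 = 11, A[1][1] + B[1][0] = 10 + 5 = 15) = 11 (attained at k = 0)
  C[1][1] = min over k of (A[1][0] + B[0][1] = 3 + 8 = 11, A[1][1] + B[1][1] = 10 + 4 = 14) = 11 (attained at k = 0)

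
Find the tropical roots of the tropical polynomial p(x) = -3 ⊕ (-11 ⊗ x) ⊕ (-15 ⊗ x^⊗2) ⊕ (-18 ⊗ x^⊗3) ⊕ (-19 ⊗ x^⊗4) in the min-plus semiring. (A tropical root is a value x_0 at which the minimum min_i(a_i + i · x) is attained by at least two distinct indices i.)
Roots: {1, 3, 4, 8}

Each tropical root is a break point of the lower envelope of the lines y = a_i + i · x (there are 5 lines, with slopes 0, 1, ..., 4). Only the lines that attain the minimum somewhere contribute to roots; other lines are dominated. Here the surviving (envelope) indices are i = 4, i = 3, i = 2, i = 1, i = 0.
Intersections between consecutive envelope lines give the roots: for adjacent envelope indices i < j the intersection is x = (a_i − a_j) / (j − i). Reading off the sorted break points: {1, 3, 4, 8}.
Verification: at each break x_0, at least two indices attain the minimum of min_i(a_i + i · x_0).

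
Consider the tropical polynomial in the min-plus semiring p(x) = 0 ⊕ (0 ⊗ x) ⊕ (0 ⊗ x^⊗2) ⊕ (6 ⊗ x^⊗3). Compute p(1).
p(1) = 0

A tropical monomial a ⊗ x^⊗i evaluates to a + i · x. Evaluating each term at x = 1:
  Term 0 contributes 0 + 0 · 1 = 0
  Term 1 contributes 0 + 1 · 1 = 1
  Term 2 contributes 0 + 2 · 1 = 2
  Term 3 contributes 6 + 3 · 1 = 9
p(1) = ⊕ of these = min[0, 1, 2, 9] = 0.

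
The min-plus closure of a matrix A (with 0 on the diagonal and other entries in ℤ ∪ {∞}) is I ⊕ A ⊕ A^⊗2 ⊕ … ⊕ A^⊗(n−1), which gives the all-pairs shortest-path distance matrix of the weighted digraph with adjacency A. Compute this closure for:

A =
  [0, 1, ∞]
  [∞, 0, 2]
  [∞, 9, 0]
Closure =
  [0, 1, 3]
  [∞, 0, 2]
  [∞, 9, 0]

This is the Floyd-Warshall all-pairs shortest-path computation. For each intermediate vertex k = 0, 1, …, 2, update dist[i][j] ← min(dist[i][j], dist[i][k] + dist[k][j]). The final matrix gives, for each (i, j), the minimum total weight of any directed path from i to j (possibly empty when i = j).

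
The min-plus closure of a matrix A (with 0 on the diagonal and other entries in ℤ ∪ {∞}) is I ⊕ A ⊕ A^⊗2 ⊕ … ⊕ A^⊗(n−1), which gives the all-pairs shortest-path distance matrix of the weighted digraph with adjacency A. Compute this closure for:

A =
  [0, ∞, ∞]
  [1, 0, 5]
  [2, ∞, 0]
Closure =
  [0, ∞, ∞]
  [1, 0, 5]
  [2, ∞, 0]

This is the Floyd-Warshall all-pairs shortest-path computation. For each intermediate vertex k = 0, 1, …, 2, update dist[i][j] ← min(dist[i][j], dist[i][k] + dist[k][j]). The final matrix gives, for each (i, j), the minimum total weight of any directed path from i to j (possibly empty when i = j).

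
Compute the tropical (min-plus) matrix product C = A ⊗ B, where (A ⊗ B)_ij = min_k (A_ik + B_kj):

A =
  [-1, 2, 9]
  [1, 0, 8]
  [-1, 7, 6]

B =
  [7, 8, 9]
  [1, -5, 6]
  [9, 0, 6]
A ⊗ B =
  [3, -3, 8]
  [1, -5, 6]
  [6, 2, 8]

Apply the min-plus product entry-by-entry:
  C[0][0] = min over k of (A[0][0] + B[0][0] = -1 + 7 = 6, A[0][1] + B[1][0] = 2 + 1 = 3, A[0][2] + B[2][0] = 9 + 9 = 18) = 3 (attained at k = 1)
  C[0][1] = min over k of (A[0][0] + B[0][1] = -1 + 8 = 7, A[0][1] + B[1][1] = 2 + -5 = -3, A[0][2] + B[2][1] = 9 + 0 = 9) = -3 (attained at k = 1)
  C[0][2] = min over k of (A[0][0] + B[0][2] = -1 + 9 = 8, A[0][1] + B[1][2] = 2 + 6 = 8, A[0][2] + B[2][2] = 9 + 6 = 15) = 8 (attained at k = 0)
  C[1][0] = min over k of (A[1][0] + B[0][0] = 1 + 7 = 8, A[1][1] + B[1][0] = 0 + 1 = 1, A[1][2] + B[2][0] = 8 + 9 = 17) = 1 (attained at k = 1)
  C[1][1] = min over k of (A[1][0] + B[0][1] = 1 + 8 = 9, A[1][1] + B[1][1] = 0 + -5 = -5, A[1][2] + B[2][1] = 8 + 0 = 8) = -5 (attained at k = 1)
  C[1][2] = min over k of (A[1][0] + B[0][2] = 1 + 9 = 10, A[1][1] + B[1][2] = 0 + 6 = 6, A[1][2] + B[2][2] = 8 + 6 = 14) = 6 (attained at k = 1)
  C[2][0] = min over k of (A[2][0] + B[0][0] = -1 + 7 = 6, A[2][1] + B[1][0] = 7 + 1 = 8, A[2][2] + B[2][0] = 6 + 9 = 15) = 6 (attained at k = 0)
  C[2][1] = min over k of (A[2][0] + B[0][1] = -1 + 8 = 7, A[2][1] + B[1][1] = 7 + -5 = 2, A[2][2] + B[2][1] = 6 + 0 = 6) = 2 (attained at k = 1)
  C[2][2] = min over k of (A[2][0] + B[0][2] = -1 + 9 = 8, A[2][1] + B[1][2] = 7 + 6 = 13, A[2][2] + B[2][2] = 6 + 6 = 12) = 8 (attained at k = 0)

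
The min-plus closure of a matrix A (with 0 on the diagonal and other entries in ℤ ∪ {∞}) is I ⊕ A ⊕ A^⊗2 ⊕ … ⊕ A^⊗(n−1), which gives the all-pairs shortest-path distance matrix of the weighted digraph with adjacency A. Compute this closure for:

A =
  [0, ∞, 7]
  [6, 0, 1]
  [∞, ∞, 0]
Closure =
  [0, ∞, 7]
  [6, 0, 1]
  [∞, ∞, 0]

This is the Floyd-Warshall all-pairs shortest-path computation. For each intermediate vertex k = 0, 1, …, 2, update dist[i][j] ← min(dist[i][j], dist[i][k] + dist[k][j]). The final matrix gives, for each (i, j), the minimum total weight of any directed path from i to j (possibly empty when i = j).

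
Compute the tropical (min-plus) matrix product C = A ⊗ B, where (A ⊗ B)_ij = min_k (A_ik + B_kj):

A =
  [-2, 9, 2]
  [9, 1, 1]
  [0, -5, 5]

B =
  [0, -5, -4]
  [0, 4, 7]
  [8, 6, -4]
A ⊗ B =
  [-2, -7, -6]
  [1, 4, -3]
  [-5, -5, -4]

Apply the min-plus product entry-by-entry:
  C[0][0] = min over k of (A[0][0] + B[0][0] = -2 + 0 = -2, A[0][1] + B[1][0] = 9 + 0 = 9, A[0][2] + B[2][0] = 2 + 8 = 10) = -2 (attained at k = 0)
  C[0][1] = min over k of (A[0][0] + B[0][1] = -2 + -5 = -7, A[0][1] + B[1][1] = 9 + 4 = 13, A[0][2] + B[2][1] = 2 + 6 = 8) = -7 (attained at k = 0)
  C[0][2] = min over k of (A[0][0] + B[0][2] = -2 + -4 = -6, A[0][1] + B[1][2] = 9 + 7 = 16, A[0][2] + B[2][2] = 2 + -4 = -2) = -6 (attained at k = 0)
  C[1][0] = min over k of (A[1][0] + B[0][0] = 9 + 0 = 9, A[1][1] + B[1][0] = 1 + 0 = 1, A[1][2] + B[2][0] = 1 + 8 = 9) = 1 (attained at k = 1)
  C[1][1] = min over k of (A[1][0] + B[0][1] = 9 + -5 = 4, A[1][1] + B[1][1] = 1 + 4 = 5, A[1][2] + B[2][1] = 1 + 6 = 7) = 4 (attained at k = 0)
  C[1][2] = min over k of (A[1][0] + B[0][2] = 9 + -4 = 5, A[1][1] + B[1][2] = 1 + 7 = 8, A[1][2] + B[2][2] = 1 + -4 = -3) = -3 (attained at k = 2)
  C[2][0] = min over k of (A[2][0] + B[0][0] = 0 + 0 = 0, A[2][1] + B[1][0] = -5 + 0 = -5, A[2][2] + B[2][0] = 5 + 8 = 13) = -5 (attained at k = 1)
  C[2][1] = min over k of (A[2][0] + B[0][1] = 0 + -5 = -5, A[2][1] + B[1][1] = -5 + 4 = -1, A[2][2] + B[2][1] = 5 + 6 = 11) = -5 (attained at k = 0)
  C[2][2] = min over k of (A[2][0] + B[0][2] = 0 + -4 = -4, A[2][1] + B[1][2] = -5 + 7 = 2, A[2][2] + B[2][2] = 5 + -4 = 1) = -4 (attained at k = 0)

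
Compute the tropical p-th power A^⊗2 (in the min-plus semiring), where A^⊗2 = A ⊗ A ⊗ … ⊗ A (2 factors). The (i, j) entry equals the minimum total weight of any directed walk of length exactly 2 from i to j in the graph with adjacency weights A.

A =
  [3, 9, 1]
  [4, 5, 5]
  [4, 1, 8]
A^⊗2 =
  [5, 2, 4]
  [7, 6, 5]
  [5, 6, 5]

Each entry (A^⊗2)_ij equals the minimum over all length-2 walks i = v_0 → v_1 → … → v_2 = j of Σ_t A[v_t][v_{t+1}]. For example, for (i, j) = (0, 2) we minimise over 3 possible intermediate vertex sequences; the minimum is 4, attained along the walk 0 → 0 → 2.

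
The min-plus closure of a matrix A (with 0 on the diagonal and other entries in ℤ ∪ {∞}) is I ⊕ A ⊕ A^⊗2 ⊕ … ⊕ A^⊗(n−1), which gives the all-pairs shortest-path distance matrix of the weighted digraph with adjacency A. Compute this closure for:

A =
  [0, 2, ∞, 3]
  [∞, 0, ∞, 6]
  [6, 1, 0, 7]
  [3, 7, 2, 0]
Closure =
  [0, 2, 5, 3]
  [9, 0, 8, 6]
  [6, 1, 0, 7]
  [3, 3, 2, 0]

This is the Floyd-Warshall all-pairs shortest-path computation. For each intermediate vertex k = 0, 1, …, 3, update dist[i][j] ← min(dist[i][j], dist[i][k] + dist[k][j]). The final matrix gives, for each (i, j), the minimum total weight of any directed path from i to j (possibly empty when i = j).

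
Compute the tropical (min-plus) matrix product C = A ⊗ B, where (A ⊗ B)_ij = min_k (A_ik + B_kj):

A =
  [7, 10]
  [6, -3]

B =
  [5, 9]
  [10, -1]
A ⊗ B =
  [12, 9]
  [7, -4]

Apply the min-plus product entry-by-entry:
  C[0][0] = min over k of (A[0][0] + B[0][0] = 7 + 5 = 12, A[0][1] + B[1][0] = 10 + 10 = 20) = 12 (attained at k = 0)
  C[0][1] = min over k of (A[0][0] + B[0][1] = 7 + 9 = 16, A[0][1] + B[1][1] = 10 + -1 = 9) = 9 (attained at k = 1)
  C[1][0] = min over k of (A[1][0] + B[0][0] = 6 + 5 = 11, A[1][1] + B[1][0] = -3 + 10 = 7) = 7 (attained at k = 1)
  C[1][1] = min over k of (A[1][0] + B[0][1] = 6 + 9 = 15, A[1][1] + B[1][1] = -3 + -1 = -4) = -4 (attained at k = 1)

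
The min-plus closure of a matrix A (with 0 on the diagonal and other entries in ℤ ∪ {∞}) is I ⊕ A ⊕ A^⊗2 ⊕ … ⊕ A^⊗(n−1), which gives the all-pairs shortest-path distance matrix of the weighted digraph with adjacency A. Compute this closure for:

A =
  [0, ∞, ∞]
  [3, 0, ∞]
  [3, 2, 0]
Closure =
  [0, ∞, ∞]
  [3, 0, ∞]
  [3, 2, 0]

This is the Floyd-Warshall all-pairs shortest-path computation. For each intermediate vertex k = 0, 1, …, 2, update dist[i][j] ← min(dist[i][j], dist[i][k] + dist[k][j]). The final matrix gives, for each (i, j), the minimum total weight of any directed path from i to j (possibly empty when i = j).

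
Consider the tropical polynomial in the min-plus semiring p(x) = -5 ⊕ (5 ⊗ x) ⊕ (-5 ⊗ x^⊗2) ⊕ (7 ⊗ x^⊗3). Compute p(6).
p(6) = -5

A tropical monomial a ⊗ x^⊗i evaluates to a + i · x. Evaluating each term at x = 6:
  Term 0 contributes -5 + 0 · 6 = -5
  Term 1 contributes 5 + 1 · 6 = 11
  Term 2 contributes -5 + 2 · 6 = 7
  Term 3 contributes 7 + 3 · 6 = 25
p(6) = ⊕ of these = min[-5, 11, 7, 25] = -5.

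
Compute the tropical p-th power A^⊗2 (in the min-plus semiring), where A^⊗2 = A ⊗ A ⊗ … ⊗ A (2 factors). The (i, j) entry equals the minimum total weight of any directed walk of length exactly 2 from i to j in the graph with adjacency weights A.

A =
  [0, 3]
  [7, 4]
A^⊗2 =
  [0, 3]
  [7, 8]

Each entry (A^⊗2)_ij equals the minimum over all length-2 walks i = v_0 → v_1 → … → v_2 = j of Σ_t A[v_t][v_{t+1}]. For example, for (i, j) = (0, 1) we minimise over 2 possible intermediate vertex sequences; the minimum is 3, attained along the walk 0 → 0 → 1.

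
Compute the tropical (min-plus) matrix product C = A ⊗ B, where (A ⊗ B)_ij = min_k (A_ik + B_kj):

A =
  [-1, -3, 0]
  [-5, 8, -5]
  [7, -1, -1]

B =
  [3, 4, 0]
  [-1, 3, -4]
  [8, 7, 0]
A ⊗ B =
  [-4, 0, -7]
  [-2, -1, -5]
  [-2, 2, -5]

Apply the min-plus product entry-by-entry:
  C[0][0] = min over k of (A[0][0] + B[0][0] = -1 + 3 = 2, A[0][1] + B[1][0] = -3 + -1 = -4, A[0][2] + B[2][0] = 0 + 8 = 8) = -4 (attained at k = 1)
  C[0][1] = min over k of (A[0][0] + B[0][1] = -1 + 4 = 3, A[0][1] + B[1][1] = -3 + 3 = 0, A[0][2] + B[2][1] = 0 + 7 = 7) = 0 (attained at k = 1)
  C[0][2] = min over k of (A[0][0] + B[0][2] = -1 + 0 = -1, A[0][1] + B[1][2] = -3 + -4 = -7, A[0][2] + B[2][2] = 0 + 0 = 0) = -7 (attained at k = 1)
  C[1][0] = min over k of (A[1][0] + B[0][0] = -5 + 3 = -2, A[1][1] + B[1][0] = 8 + -1 = 7, A[1][2] + B[2][0] = -5 + 8 = 3) = -2 (attained at k = 0)
  C[1][1] = min over k of (A[1][0] + B[0][1] = -5 + 4 = -1, A[1][1] + B[1][1] = 8 + 3 = 11, A[1][2] + B[2][1] = -5 + 7 = 2) = -1 (attained at k = 0)
  C[1][2] = min over k of (A[1][0] + B[0][2] = -5 + 0 = -5, A[1][1] + B[1][2] = 8 + -4 = 4, A[1][2] + B[2][2] = -5 + 0 = -5) = -5 (attained at k = 0)
  C[2][0] = min over k of (A[2][0] + B[0][0] = 7 + 3 = 10, A[2][1] + B[1][0] = -1 + -1 = -2, A[2][2] + B[2][0] = -1 + 8 = 7) = -2 (attained at k = 1)
  C[2][1] = min over k of (A[2][0] + B[0][1] = 7 + 4 = 11, A[2][1] + B[1][1] = -1 + 3 = 2, A[2][2] + B[2][1] = -1 + 7 = 6) = 2 (attained at k = 1)
  C[2][2] = min over k of (A[2][0] + B[0][2] = 7 + 0 = 7, A[2][1] + B[1][2] = -1 + -4 = -5, A[2][2] + B[2][2] = -1 + 0 = -1) = -5 (attained at k = 1)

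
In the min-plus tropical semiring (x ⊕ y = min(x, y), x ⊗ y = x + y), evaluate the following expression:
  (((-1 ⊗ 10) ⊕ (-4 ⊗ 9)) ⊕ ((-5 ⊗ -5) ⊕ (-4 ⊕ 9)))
(((-1 ⊗ 10) ⊕ (-4 ⊗ 9)) ⊕ ((-5 ⊗ -5) ⊕ (-4 ⊕ 9))) = -10

Expand innermost to outermost. Recall ⊕ takes the minimum of its arguments and ⊗ takes their sum. Working out the expression (((-1 ⊗ 10) ⊕ (-4 ⊗ 9)) ⊕ ((-5 ⊗ -5) ⊕ (-4 ⊕ 9))) gives -10.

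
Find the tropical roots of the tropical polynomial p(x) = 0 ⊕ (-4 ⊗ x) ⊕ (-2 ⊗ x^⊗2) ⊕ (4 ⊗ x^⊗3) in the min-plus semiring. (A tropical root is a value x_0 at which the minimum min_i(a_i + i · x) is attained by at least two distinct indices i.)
Roots: {-6, -2, 4}

Each tropical root is a break point of the lower envelope of the lines y = a_i + i · x (there are 4 lines, with slopes 0, 1, ..., 3). Only the lines that attain the minimum somewhere contribute to roots; other lines are dominated. Here the surviving (envelope) indices are i = 3, i = 2, i = 1, i = 0.
Intersections between consecutive envelope lines give the roots: for adjacent envelope indices i < j the intersection is x = (a_i − a_j) / (j − i). Reading off the sorted break points: {-6, -2, 4}.
Verification: at each break x_0, at least two indices attain the minimum of min_i(a_i + i · x_0).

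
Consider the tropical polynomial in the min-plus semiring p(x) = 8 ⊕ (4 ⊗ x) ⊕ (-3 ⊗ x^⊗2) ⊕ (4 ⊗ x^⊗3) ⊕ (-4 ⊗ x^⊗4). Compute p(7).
p(7) = 8

A tropical monomial a ⊗ x^⊗i evaluates to a + i · x. Evaluating each term at x = 7:
  Term 0 contributes 8 + 0 · 7 = 8
  Term 1 contributes 4 + 1 · 7 = 11
  Term 2 contributes -3 + 2 · 7 = 11
  Term 3 contributes 4 + 3 · 7 = 25
  Term 4 contributes -4 + 4 · 7 = 24
p(7) = ⊕ of these = min[8, 11, 11, 25, 24] = 8.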